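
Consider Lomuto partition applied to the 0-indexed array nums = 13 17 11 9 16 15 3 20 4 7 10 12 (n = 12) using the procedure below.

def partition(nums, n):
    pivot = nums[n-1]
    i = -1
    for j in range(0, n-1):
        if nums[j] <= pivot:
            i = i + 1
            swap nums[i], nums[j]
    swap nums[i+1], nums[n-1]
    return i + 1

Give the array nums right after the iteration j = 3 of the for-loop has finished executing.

pivot=12, i=-1
j=0: 13>12, skip
j=1: 17>12, skip
j=2: 11≤12, i=0, swap(0,2) ⇒ 11 17 13 9 16 15 3 20 4 7 10 12
j=3: 9≤12, i=1, swap(1,3) ⇒ 11 9 13 17 16 15 3 20 4 7 10 12
(after j=3) nums = 11 9 13 17 16 15 3 20 4 7 10 12

11 9 13 17 16 15 3 20 4 7 10 12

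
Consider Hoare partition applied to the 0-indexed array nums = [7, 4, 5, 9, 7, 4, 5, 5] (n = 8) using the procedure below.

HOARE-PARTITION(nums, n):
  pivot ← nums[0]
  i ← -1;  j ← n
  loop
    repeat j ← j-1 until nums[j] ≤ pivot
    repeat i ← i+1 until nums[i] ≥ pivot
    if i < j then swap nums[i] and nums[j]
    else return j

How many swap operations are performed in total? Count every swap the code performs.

3

pivot=7
j stops at 7 (5), i stops at 0 (7); swap ⇒ [5, 4, 5, 9, 7, 4, 5, 7]
j stops at 6 (5), i stops at 3 (9); swap ⇒ [5, 4, 5, 5, 7, 4, 9, 7]
j stops at 5 (4), i stops at 4 (7); swap ⇒ [5, 4, 5, 5, 4, 7, 9, 7]
j stops at 4, i stops at 5; i≥j ⇒ return 4. nums=[5, 4, 5, 5, 4, 7, 9, 7]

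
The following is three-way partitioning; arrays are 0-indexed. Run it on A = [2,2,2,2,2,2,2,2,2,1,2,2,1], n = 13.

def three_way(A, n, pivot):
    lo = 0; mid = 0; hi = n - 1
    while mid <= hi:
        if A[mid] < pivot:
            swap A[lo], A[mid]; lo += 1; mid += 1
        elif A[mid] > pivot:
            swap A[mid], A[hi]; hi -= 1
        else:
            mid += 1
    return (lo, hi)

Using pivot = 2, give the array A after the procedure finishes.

[1,1,2,2,2,2,2,2,2,2,2,2,2]

pivot = 2; lo=0, mid=0, hi=12
A[mid]=2=2: mid=1
A[mid]=2=2: mid=2
A[mid]=2=2: mid=3
A[mid]=2=2: mid=4
A[mid]=2=2: mid=5
A[mid]=2=2: mid=6
A[mid]=2=2: mid=7
A[mid]=2=2: mid=8
A[mid]=2=2: mid=9
A[mid]=1<2: swap A[0],A[9]; lo=1,mid=10 → [1,2,2,2,2,2,2,2,2,2,2,2,1]
A[mid]=2=2: mid=11
A[mid]=2=2: mid=12
A[mid]=1<2: swap A[1],A[12]; lo=2,mid=13 → [1,1,2,2,2,2,2,2,2,2,2,2,2]
end: lo=2, hi=12; A = [1,1,2,2,2,2,2,2,2,2,2,2,2]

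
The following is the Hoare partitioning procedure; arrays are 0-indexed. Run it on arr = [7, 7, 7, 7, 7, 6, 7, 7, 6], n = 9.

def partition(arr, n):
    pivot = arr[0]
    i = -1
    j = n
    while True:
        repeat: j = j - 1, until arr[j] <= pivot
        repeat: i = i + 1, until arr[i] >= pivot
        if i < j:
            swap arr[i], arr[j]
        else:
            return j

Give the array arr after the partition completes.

[6, 7, 7, 6, 7, 7, 7, 7, 7]

pivot = arr[0] = 7; i = -1, j = 9
j→8 (arr[8]=6≤7), i→0 (arr[0]=7≥7); i<j, swap → [6, 7, 7, 7, 7, 6, 7, 7, 7]
j→7 (arr[7]=7≤7), i→1 (arr[1]=7≥7); i<j, swap → [6, 7, 7, 7, 7, 6, 7, 7, 7]
j→6 (arr[6]=7≤7), i→2 (arr[2]=7≥7); i<j, swap → [6, 7, 7, 7, 7, 6, 7, 7, 7]
j→5 (arr[5]=6≤7), i→3 (arr[3]=7≥7); i<j, swap → [6, 7, 7, 6, 7, 7, 7, 7, 7]
j→4, i→4; i≥j, return j=4. arr = [6, 7, 7, 6, 7, 7, 7, 7, 7]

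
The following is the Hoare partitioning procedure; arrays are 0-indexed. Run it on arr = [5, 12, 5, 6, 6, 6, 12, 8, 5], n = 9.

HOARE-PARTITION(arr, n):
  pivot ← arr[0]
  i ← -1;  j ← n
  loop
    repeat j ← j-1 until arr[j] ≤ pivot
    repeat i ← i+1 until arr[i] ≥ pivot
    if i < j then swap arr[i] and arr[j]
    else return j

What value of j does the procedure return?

pivot = arr[0] = 5; i = -1, j = 9
j→8 (arr[8]=5≤5), i→0 (arr[0]=5≥5); i<j, swap → [5, 12, 5, 6, 6, 6, 12, 8, 5]
j→2 (arr[2]=5≤5), i→1 (arr[1]=12≥5); i<j, swap → [5, 5, 12, 6, 6, 6, 12, 8, 5]
j→1, i→2; i≥j, return j=1. arr = [5, 5, 12, 6, 6, 6, 12, 8, 5]

1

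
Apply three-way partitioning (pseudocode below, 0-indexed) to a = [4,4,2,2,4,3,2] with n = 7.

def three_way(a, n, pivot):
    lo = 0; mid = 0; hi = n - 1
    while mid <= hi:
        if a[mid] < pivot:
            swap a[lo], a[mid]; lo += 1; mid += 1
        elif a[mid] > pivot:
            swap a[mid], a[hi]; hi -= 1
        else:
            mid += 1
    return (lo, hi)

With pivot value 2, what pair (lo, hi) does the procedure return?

(0, 2)

pivot = 2; lo=0, mid=0, hi=6
a[mid]=4>2: swap a[0],a[6]; hi=5 → [2,4,2,2,4,3,4]
a[mid]=2=2: mid=1
a[mid]=4>2: swap a[1],a[5]; hi=4 → [2,3,2,2,4,4,4]
a[mid]=3>2: swap a[1],a[4]; hi=3 → [2,4,2,2,3,4,4]
a[mid]=4>2: swap a[1],a[3]; hi=2 → [2,2,2,4,3,4,4]
a[mid]=2=2: mid=2
a[mid]=2=2: mid=3
end: lo=0, hi=2; a = [2,2,2,4,3,4,4]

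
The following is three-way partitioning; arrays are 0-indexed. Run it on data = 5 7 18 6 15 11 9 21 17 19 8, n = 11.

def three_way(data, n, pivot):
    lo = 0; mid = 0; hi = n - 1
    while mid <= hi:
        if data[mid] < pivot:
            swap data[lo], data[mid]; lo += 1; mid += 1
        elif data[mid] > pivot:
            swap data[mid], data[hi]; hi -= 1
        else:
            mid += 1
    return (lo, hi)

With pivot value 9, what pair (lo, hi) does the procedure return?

(4, 4)

pivot = 9; lo=0, mid=0, hi=10
data[mid]=5<9: swap data[0],data[0]; lo=1,mid=1 → 5 7 18 6 15 11 9 21 17 19 8
data[mid]=7<9: swap data[1],data[1]; lo=2,mid=2 → 5 7 18 6 15 11 9 21 17 19 8
data[mid]=18>9: swap data[2],data[10]; hi=9 → 5 7 8 6 15 11 9 21 17 19 18
data[mid]=8<9: swap data[2],data[2]; lo=3,mid=3 → 5 7 8 6 15 11 9 21 17 19 18
data[mid]=6<9: swap data[3],data[3]; lo=4,mid=4 → 5 7 8 6 15 11 9 21 17 19 18
data[mid]=15>9: swap data[4],data[9]; hi=8 → 5 7 8 6 19 11 9 21 17 15 18
data[mid]=19>9: swap data[4],data[8]; hi=7 → 5 7 8 6 17 11 9 21 19 15 18
data[mid]=17>9: swap data[4],data[7]; hi=6 → 5 7 8 6 21 11 9 17 19 15 18
data[mid]=21>9: swap data[4],data[6]; hi=5 → 5 7 8 6 9 11 21 17 19 15 18
data[mid]=9=9: mid=5
data[mid]=11>9: swap data[5],data[5]; hi=4 → 5 7 8 6 9 11 21 17 19 15 18
end: lo=4, hi=4; data = 5 7 8 6 9 11 21 17 19 15 18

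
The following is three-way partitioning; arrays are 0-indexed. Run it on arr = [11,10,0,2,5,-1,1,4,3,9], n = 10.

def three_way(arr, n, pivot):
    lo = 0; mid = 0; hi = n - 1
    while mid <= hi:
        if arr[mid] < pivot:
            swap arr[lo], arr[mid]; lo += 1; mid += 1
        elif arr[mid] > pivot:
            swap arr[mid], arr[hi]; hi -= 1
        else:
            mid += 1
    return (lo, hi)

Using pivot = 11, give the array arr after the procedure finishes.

[10,0,2,5,-1,1,4,3,9,11]

pivot = 11; lo=0, mid=0, hi=9
arr[mid]=11=11: mid=1
arr[mid]=10<11: swap arr[0],arr[1]; lo=1,mid=2 → [10,11,0,2,5,-1,1,4,3,9]
arr[mid]=0<11: swap arr[1],arr[2]; lo=2,mid=3 → [10,0,11,2,5,-1,1,4,3,9]
arr[mid]=2<11: swap arr[2],arr[3]; lo=3,mid=4 → [10,0,2,11,5,-1,1,4,3,9]
arr[mid]=5<11: swap arr[3],arr[4]; lo=4,mid=5 → [10,0,2,5,11,-1,1,4,3,9]
arr[mid]=-1<11: swap arr[4],arr[5]; lo=5,mid=6 → [10,0,2,5,-1,11,1,4,3,9]
arr[mid]=1<11: swap arr[5],arr[6]; lo=6,mid=7 → [10,0,2,5,-1,1,11,4,3,9]
arr[mid]=4<11: swap arr[6],arr[7]; lo=7,mid=8 → [10,0,2,5,-1,1,4,11,3,9]
arr[mid]=3<11: swap arr[7],arr[8]; lo=8,mid=9 → [10,0,2,5,-1,1,4,3,11,9]
arr[mid]=9<11: swap arr[8],arr[9]; lo=9,mid=10 → [10,0,2,5,-1,1,4,3,9,11]
end: lo=9, hi=9; arr = [10,0,2,5,-1,1,4,3,9,11]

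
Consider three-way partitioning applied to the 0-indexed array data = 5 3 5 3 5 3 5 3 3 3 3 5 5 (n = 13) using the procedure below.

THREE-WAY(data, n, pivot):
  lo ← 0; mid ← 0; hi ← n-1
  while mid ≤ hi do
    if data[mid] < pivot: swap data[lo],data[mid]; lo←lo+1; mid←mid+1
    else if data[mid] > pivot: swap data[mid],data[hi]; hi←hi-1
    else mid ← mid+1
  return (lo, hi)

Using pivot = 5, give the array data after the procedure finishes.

3 3 3 3 3 3 3 5 5 5 5 5 5

lo=0 mid=0 hi=12
5=5: mid=1
3<5: swap(0,1), lo=1 mid=2 ⇒ 3 5 5 3 5 3 5 3 3 3 3 5 5
5=5: mid=3
3<5: swap(1,3), lo=2 mid=4 ⇒ 3 3 5 5 5 3 5 3 3 3 3 5 5
5=5: mid=5
3<5: swap(2,5), lo=3 mid=6 ⇒ 3 3 3 5 5 5 5 3 3 3 3 5 5
5=5: mid=7
3<5: swap(3,7), lo=4 mid=8 ⇒ 3 3 3 3 5 5 5 5 3 3 3 5 5
3<5: swap(4,8), lo=5 mid=9 ⇒ 3 3 3 3 3 5 5 5 5 3 3 5 5
3<5: swap(5,9), lo=6 mid=10 ⇒ 3 3 3 3 3 3 5 5 5 5 3 5 5
3<5: swap(6,10), lo=7 mid=11 ⇒ 3 3 3 3 3 3 3 5 5 5 5 5 5
5=5: mid=12
5=5: mid=13
done. lo=7 hi=12; data=3 3 3 3 3 3 3 5 5 5 5 5 5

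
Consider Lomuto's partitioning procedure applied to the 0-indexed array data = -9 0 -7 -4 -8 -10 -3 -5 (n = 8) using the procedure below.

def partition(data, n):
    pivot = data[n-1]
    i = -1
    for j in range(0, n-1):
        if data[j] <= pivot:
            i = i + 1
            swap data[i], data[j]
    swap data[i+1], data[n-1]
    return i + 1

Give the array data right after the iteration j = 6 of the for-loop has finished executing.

-9 -7 -8 -10 0 -4 -3 -5

pivot = data[7] = -5; i = -1
j=0: data[0]=-9 ≤ -5 → i=0, swap data[0],data[0] (no change) → -9 0 -7 -4 -8 -10 -3 -5
j=1: data[1]=0 > -5 → no swap
j=2: data[2]=-7 ≤ -5 → i=1, swap data[1],data[2] → -9 -7 0 -4 -8 -10 -3 -5
j=3: data[3]=-4 > -5 → no swap
j=4: data[4]=-8 ≤ -5 → i=2, swap data[2],data[4] → -9 -7 -8 -4 0 -10 -3 -5
j=5: data[5]=-10 ≤ -5 → i=3, swap data[3],data[5] → -9 -7 -8 -10 0 -4 -3 -5
j=6: data[6]=-3 > -5 → no swap
(after j=6) data = -9 -7 -8 -10 0 -4 -3 -5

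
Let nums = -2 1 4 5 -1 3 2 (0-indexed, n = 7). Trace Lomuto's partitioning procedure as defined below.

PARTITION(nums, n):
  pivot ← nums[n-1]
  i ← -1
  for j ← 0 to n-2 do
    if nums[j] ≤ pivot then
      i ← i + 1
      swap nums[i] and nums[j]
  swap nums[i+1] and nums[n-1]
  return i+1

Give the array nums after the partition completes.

pivot = nums[6] = 2; i = -1
j=0: nums[0]=-2 ≤ 2 → i=0, swap nums[0],nums[0] (no change) → -2 1 4 5 -1 3 2
j=1: nums[1]=1 ≤ 2 → i=1, swap nums[1],nums[1] (no change) → -2 1 4 5 -1 3 2
j=2: nums[2]=4 > 2 → no swap
j=3: nums[3]=5 > 2 → no swap
j=4: nums[4]=-1 ≤ 2 → i=2, swap nums[2],nums[4] → -2 1 -1 5 4 3 2
j=5: nums[5]=3 > 2 → no swap
final swap nums[3],nums[6] → -2 1 -1 2 4 3 5; return 3

-2 1 -1 2 4 3 5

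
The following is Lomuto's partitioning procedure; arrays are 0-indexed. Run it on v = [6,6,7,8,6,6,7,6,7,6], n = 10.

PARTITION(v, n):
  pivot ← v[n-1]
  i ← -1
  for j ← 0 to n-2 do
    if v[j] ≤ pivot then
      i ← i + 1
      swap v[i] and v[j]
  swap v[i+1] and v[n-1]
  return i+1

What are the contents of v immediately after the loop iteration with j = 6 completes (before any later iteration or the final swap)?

pivot = v[9] = 6; i = -1
j=0: v[0]=6 ≤ 6 → i=0, swap v[0],v[0] (no change) → [6,6,7,8,6,6,7,6,7,6]
j=1: v[1]=6 ≤ 6 → i=1, swap v[1],v[1] (no change) → [6,6,7,8,6,6,7,6,7,6]
j=2: v[2]=7 > 6 → no swap
j=3: v[3]=8 > 6 → no swap
j=4: v[4]=6 ≤ 6 → i=2, swap v[2],v[4] → [6,6,6,8,7,6,7,6,7,6]
j=5: v[5]=6 ≤ 6 → i=3, swap v[3],v[5] → [6,6,6,6,7,8,7,6,7,6]
j=6: v[6]=7 > 6 → no swap
(after j=6) v = [6,6,6,6,7,8,7,6,7,6]

[6,6,6,6,7,8,7,6,7,6]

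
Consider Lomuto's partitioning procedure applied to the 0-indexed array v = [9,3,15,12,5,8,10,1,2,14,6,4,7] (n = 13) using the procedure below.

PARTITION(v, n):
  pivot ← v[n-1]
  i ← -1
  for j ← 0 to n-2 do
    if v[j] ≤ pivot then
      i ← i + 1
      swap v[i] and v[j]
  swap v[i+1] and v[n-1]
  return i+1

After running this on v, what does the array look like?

[3,5,1,2,6,4,7,15,12,14,9,8,10]

pivot=7, i=-1
j=0: 9>7, skip
j=1: 3≤7, i=0, swap(0,1) ⇒ [3,9,15,12,5,8,10,1,2,14,6,4,7]
j=2: 15>7, skip
j=3: 12>7, skip
j=4: 5≤7, i=1, swap(1,4) ⇒ [3,5,15,12,9,8,10,1,2,14,6,4,7]
j=5: 8>7, skip
j=6: 10>7, skip
j=7: 1≤7, i=2, swap(2,7) ⇒ [3,5,1,12,9,8,10,15,2,14,6,4,7]
j=8: 2≤7, i=3, swap(3,8) ⇒ [3,5,1,2,9,8,10,15,12,14,6,4,7]
j=9: 14>7, skip
j=10: 6≤7, i=4, swap(4,10) ⇒ [3,5,1,2,6,8,10,15,12,14,9,4,7]
j=11: 4≤7, i=5, swap(5,11) ⇒ [3,5,1,2,6,4,10,15,12,14,9,8,7]
swap(6,12) ⇒ [3,5,1,2,6,4,7,15,12,14,9,8,10]; return 6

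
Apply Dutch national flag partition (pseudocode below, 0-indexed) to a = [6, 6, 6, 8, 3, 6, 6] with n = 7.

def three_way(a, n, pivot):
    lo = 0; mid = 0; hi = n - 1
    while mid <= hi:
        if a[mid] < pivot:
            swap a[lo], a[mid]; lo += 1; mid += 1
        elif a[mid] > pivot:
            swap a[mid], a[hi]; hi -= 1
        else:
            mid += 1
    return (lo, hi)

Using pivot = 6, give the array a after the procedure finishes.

[3, 6, 6, 6, 6, 6, 8]

pivot = 6; lo=0, mid=0, hi=6
a[mid]=6=6: mid=1
a[mid]=6=6: mid=2
a[mid]=6=6: mid=3
a[mid]=8>6: swap a[3],a[6]; hi=5 → [6, 6, 6, 6, 3, 6, 8]
a[mid]=6=6: mid=4
a[mid]=3<6: swap a[0],a[4]; lo=1,mid=5 → [3, 6, 6, 6, 6, 6, 8]
a[mid]=6=6: mid=6
end: lo=1, hi=5; a = [3, 6, 6, 6, 6, 6, 8]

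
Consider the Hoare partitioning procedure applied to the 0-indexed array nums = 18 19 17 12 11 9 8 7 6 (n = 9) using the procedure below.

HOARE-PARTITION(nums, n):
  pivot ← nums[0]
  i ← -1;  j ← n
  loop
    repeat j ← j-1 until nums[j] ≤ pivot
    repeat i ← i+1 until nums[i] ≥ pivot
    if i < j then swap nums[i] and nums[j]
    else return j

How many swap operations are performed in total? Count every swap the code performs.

pivot=18
j stops at 8 (6), i stops at 0 (18); swap ⇒ 6 19 17 12 11 9 8 7 18
j stops at 7 (7), i stops at 1 (19); swap ⇒ 6 7 17 12 11 9 8 19 18
j stops at 6, i stops at 7; i≥j ⇒ return 6. nums=6 7 17 12 11 9 8 19 18

2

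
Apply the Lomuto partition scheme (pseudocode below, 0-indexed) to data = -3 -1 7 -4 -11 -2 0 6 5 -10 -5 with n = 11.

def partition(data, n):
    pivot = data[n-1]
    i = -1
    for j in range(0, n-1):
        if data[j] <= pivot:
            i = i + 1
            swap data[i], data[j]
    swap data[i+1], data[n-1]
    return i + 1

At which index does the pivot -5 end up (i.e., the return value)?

2

pivot = data[10] = -5; i = -1
j=0: data[0]=-3 > -5 → no swap
j=1: data[1]=-1 > -5 → no swap
j=2: data[2]=7 > -5 → no swap
j=3: data[3]=-4 > -5 → no swap
j=4: data[4]=-11 ≤ -5 → i=0, swap data[0],data[4] → -11 -1 7 -4 -3 -2 0 6 5 -10 -5
j=5: data[5]=-2 > -5 → no swap
j=6: data[6]=0 > -5 → no swap
j=7: data[7]=6 > -5 → no swap
j=8: data[8]=5 > -5 → no swap
j=9: data[9]=-10 ≤ -5 → i=1, swap data[1],data[9] → -11 -10 7 -4 -3 -2 0 6 5 -1 -5
final swap data[2],data[10] → -11 -10 -5 -4 -3 -2 0 6 5 -1 7; return 2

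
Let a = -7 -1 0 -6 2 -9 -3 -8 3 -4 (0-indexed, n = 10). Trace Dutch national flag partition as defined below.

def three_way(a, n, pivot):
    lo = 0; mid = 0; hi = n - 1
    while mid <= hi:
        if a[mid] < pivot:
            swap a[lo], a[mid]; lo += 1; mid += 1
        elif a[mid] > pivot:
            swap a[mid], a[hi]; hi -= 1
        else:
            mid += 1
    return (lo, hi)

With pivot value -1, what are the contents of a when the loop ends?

pivot = -1; lo=0, mid=0, hi=9
a[mid]=-7<-1: swap a[0],a[0]; lo=1,mid=1 → -7 -1 0 -6 2 -9 -3 -8 3 -4
a[mid]=-1=-1: mid=2
a[mid]=0>-1: swap a[2],a[9]; hi=8 → -7 -1 -4 -6 2 -9 -3 -8 3 0
a[mid]=-4<-1: swap a[1],a[2]; lo=2,mid=3 → -7 -4 -1 -6 2 -9 -3 -8 3 0
a[mid]=-6<-1: swap a[2],a[3]; lo=3,mid=4 → -7 -4 -6 -1 2 -9 -3 -8 3 0
a[mid]=2>-1: swap a[4],a[8]; hi=7 → -7 -4 -6 -1 3 -9 -3 -8 2 0
a[mid]=3>-1: swap a[4],a[7]; hi=6 → -7 -4 -6 -1 -8 -9 -3 3 2 0
a[mid]=-8<-1: swap a[3],a[4]; lo=4,mid=5 → -7 -4 -6 -8 -1 -9 -3 3 2 0
a[mid]=-9<-1: swap a[4],a[5]; lo=5,mid=6 → -7 -4 -6 -8 -9 -1 -3 3 2 0
a[mid]=-3<-1: swap a[5],a[6]; lo=6,mid=7 → -7 -4 -6 -8 -9 -3 -1 3 2 0
end: lo=6, hi=6; a = -7 -4 -6 -8 -9 -3 -1 3 2 0

-7 -4 -6 -8 -9 -3 -1 3 2 0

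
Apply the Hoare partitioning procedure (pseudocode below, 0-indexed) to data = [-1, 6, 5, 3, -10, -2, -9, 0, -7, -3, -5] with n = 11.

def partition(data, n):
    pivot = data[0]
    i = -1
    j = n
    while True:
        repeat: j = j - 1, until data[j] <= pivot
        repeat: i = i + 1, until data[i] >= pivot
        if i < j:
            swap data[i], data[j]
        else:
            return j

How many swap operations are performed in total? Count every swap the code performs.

pivot = data[0] = -1; i = -1, j = 11
j→10 (data[10]=-5≤-1), i→0 (data[0]=-1≥-1); i<j, swap → [-5, 6, 5, 3, -10, -2, -9, 0, -7, -3, -1]
j→9 (data[9]=-3≤-1), i→1 (data[1]=6≥-1); i<j, swap → [-5, -3, 5, 3, -10, -2, -9, 0, -7, 6, -1]
j→8 (data[8]=-7≤-1), i→2 (data[2]=5≥-1); i<j, swap → [-5, -3, -7, 3, -10, -2, -9, 0, 5, 6, -1]
j→6 (data[6]=-9≤-1), i→3 (data[3]=3≥-1); i<j, swap → [-5, -3, -7, -9, -10, -2, 3, 0, 5, 6, -1]
j→5, i→6; i≥j, return j=5. data = [-5, -3, -7, -9, -10, -2, 3, 0, 5, 6, -1]

4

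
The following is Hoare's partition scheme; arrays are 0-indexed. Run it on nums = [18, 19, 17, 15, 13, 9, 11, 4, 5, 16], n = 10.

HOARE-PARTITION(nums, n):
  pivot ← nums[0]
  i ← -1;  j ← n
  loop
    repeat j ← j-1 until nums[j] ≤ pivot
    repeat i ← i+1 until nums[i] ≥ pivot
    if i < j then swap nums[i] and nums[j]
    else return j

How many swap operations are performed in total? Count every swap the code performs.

pivot=18
j stops at 9 (16), i stops at 0 (18); swap ⇒ [16, 19, 17, 15, 13, 9, 11, 4, 5, 18]
j stops at 8 (5), i stops at 1 (19); swap ⇒ [16, 5, 17, 15, 13, 9, 11, 4, 19, 18]
j stops at 7, i stops at 8; i≥j ⇒ return 7. nums=[16, 5, 17, 15, 13, 9, 11, 4, 19, 18]

2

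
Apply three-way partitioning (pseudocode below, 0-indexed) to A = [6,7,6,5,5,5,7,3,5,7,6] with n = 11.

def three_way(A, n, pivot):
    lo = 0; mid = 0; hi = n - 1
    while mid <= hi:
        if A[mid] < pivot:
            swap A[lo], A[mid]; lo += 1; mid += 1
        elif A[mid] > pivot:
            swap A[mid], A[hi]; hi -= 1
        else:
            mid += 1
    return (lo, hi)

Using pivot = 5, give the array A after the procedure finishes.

pivot = 5; lo=0, mid=0, hi=10
A[mid]=6>5: swap A[0],A[10]; hi=9 → [6,7,6,5,5,5,7,3,5,7,6]
A[mid]=6>5: swap A[0],A[9]; hi=8 → [7,7,6,5,5,5,7,3,5,6,6]
A[mid]=7>5: swap A[0],A[8]; hi=7 → [5,7,6,5,5,5,7,3,7,6,6]
A[mid]=5=5: mid=1
A[mid]=7>5: swap A[1],A[7]; hi=6 → [5,3,6,5,5,5,7,7,7,6,6]
A[mid]=3<5: swap A[0],A[1]; lo=1,mid=2 → [3,5,6,5,5,5,7,7,7,6,6]
A[mid]=6>5: swap A[2],A[6]; hi=5 → [3,5,7,5,5,5,6,7,7,6,6]
A[mid]=7>5: swap A[2],A[5]; hi=4 → [3,5,5,5,5,7,6,7,7,6,6]
A[mid]=5=5: mid=3
A[mid]=5=5: mid=4
A[mid]=5=5: mid=5
end: lo=1, hi=4; A = [3,5,5,5,5,7,6,7,7,6,6]

[3,5,5,5,5,7,6,7,7,6,6]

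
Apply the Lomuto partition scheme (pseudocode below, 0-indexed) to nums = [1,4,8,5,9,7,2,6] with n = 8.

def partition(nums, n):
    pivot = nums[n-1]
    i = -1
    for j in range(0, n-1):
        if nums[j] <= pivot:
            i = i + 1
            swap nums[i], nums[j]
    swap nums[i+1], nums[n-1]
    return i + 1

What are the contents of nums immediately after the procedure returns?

pivot = nums[7] = 6; i = -1
j=0: nums[0]=1 ≤ 6 → i=0, swap nums[0],nums[0] (no change) → [1,4,8,5,9,7,2,6]
j=1: nums[1]=4 ≤ 6 → i=1, swap nums[1],nums[1] (no change) → [1,4,8,5,9,7,2,6]
j=2: nums[2]=8 > 6 → no swap
j=3: nums[3]=5 ≤ 6 → i=2, swap nums[2],nums[3] → [1,4,5,8,9,7,2,6]
j=4: nums[4]=9 > 6 → no swap
j=5: nums[5]=7 > 6 → no swap
j=6: nums[6]=2 ≤ 6 → i=3, swap nums[3],nums[6] → [1,4,5,2,9,7,8,6]
final swap nums[4],nums[7] → [1,4,5,2,6,7,8,9]; return 4

[1,4,5,2,6,7,8,9]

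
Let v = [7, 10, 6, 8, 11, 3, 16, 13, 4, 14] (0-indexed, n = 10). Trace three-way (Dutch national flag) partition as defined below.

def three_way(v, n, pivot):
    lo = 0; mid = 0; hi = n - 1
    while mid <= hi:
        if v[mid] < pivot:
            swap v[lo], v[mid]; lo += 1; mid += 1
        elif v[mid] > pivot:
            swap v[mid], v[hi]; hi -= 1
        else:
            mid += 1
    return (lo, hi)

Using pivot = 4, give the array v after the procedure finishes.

lo=0 mid=0 hi=9
7>4: swap(0,9), hi=8 ⇒ [14, 10, 6, 8, 11, 3, 16, 13, 4, 7]
14>4: swap(0,8), hi=7 ⇒ [4, 10, 6, 8, 11, 3, 16, 13, 14, 7]
4=4: mid=1
10>4: swap(1,7), hi=6 ⇒ [4, 13, 6, 8, 11, 3, 16, 10, 14, 7]
13>4: swap(1,6), hi=5 ⇒ [4, 16, 6, 8, 11, 3, 13, 10, 14, 7]
16>4: swap(1,5), hi=4 ⇒ [4, 3, 6, 8, 11, 16, 13, 10, 14, 7]
3<4: swap(0,1), lo=1 mid=2 ⇒ [3, 4, 6, 8, 11, 16, 13, 10, 14, 7]
6>4: swap(2,4), hi=3 ⇒ [3, 4, 11, 8, 6, 16, 13, 10, 14, 7]
11>4: swap(2,3), hi=2 ⇒ [3, 4, 8, 11, 6, 16, 13, 10, 14, 7]
8>4: swap(2,2), hi=1 ⇒ [3, 4, 8, 11, 6, 16, 13, 10, 14, 7]
done. lo=1 hi=1; v=[3, 4, 8, 11, 6, 16, 13, 10, 14, 7]

[3, 4, 8, 11, 6, 16, 13, 10, 14, 7]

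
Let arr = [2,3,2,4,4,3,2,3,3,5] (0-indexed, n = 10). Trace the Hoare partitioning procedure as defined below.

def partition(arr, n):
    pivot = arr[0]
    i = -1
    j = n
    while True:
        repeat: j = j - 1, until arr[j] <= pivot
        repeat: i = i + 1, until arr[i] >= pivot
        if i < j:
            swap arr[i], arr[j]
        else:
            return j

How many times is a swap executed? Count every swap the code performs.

pivot = arr[0] = 2; i = -1, j = 10
j→6 (arr[6]=2≤2), i→0 (arr[0]=2≥2); i<j, swap → [2,3,2,4,4,3,2,3,3,5]
j→2 (arr[2]=2≤2), i→1 (arr[1]=3≥2); i<j, swap → [2,2,3,4,4,3,2,3,3,5]
j→1, i→2; i≥j, return j=1. arr = [2,2,3,4,4,3,2,3,3,5]

2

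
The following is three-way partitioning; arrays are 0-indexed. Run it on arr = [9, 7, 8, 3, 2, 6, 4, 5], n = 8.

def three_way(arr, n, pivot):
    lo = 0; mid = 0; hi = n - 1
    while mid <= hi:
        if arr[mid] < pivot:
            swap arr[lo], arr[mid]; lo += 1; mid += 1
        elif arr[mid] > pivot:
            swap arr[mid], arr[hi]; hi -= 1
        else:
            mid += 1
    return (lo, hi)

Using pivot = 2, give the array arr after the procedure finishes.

lo=0 mid=0 hi=7
9>2: swap(0,7), hi=6 ⇒ [5, 7, 8, 3, 2, 6, 4, 9]
5>2: swap(0,6), hi=5 ⇒ [4, 7, 8, 3, 2, 6, 5, 9]
4>2: swap(0,5), hi=4 ⇒ [6, 7, 8, 3, 2, 4, 5, 9]
6>2: swap(0,4), hi=3 ⇒ [2, 7, 8, 3, 6, 4, 5, 9]
2=2: mid=1
7>2: swap(1,3), hi=2 ⇒ [2, 3, 8, 7, 6, 4, 5, 9]
3>2: swap(1,2), hi=1 ⇒ [2, 8, 3, 7, 6, 4, 5, 9]
8>2: swap(1,1), hi=0 ⇒ [2, 8, 3, 7, 6, 4, 5, 9]
done. lo=0 hi=0; arr=[2, 8, 3, 7, 6, 4, 5, 9]

[2, 8, 3, 7, 6, 4, 5, 9]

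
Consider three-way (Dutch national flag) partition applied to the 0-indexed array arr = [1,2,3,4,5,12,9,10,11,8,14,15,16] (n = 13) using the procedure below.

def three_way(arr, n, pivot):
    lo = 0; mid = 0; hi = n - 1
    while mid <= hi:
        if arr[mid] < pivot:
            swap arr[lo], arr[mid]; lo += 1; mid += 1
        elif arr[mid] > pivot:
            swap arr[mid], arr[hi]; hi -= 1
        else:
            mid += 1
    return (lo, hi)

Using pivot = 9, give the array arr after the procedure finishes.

pivot = 9; lo=0, mid=0, hi=12
arr[mid]=1<9: swap arr[0],arr[0]; lo=1,mid=1 → [1,2,3,4,5,12,9,10,11,8,14,15,16]
arr[mid]=2<9: swap arr[1],arr[1]; lo=2,mid=2 → [1,2,3,4,5,12,9,10,11,8,14,15,16]
arr[mid]=3<9: swap arr[2],arr[2]; lo=3,mid=3 → [1,2,3,4,5,12,9,10,11,8,14,15,16]
arr[mid]=4<9: swap arr[3],arr[3]; lo=4,mid=4 → [1,2,3,4,5,12,9,10,11,8,14,15,16]
arr[mid]=5<9: swap arr[4],arr[4]; lo=5,mid=5 → [1,2,3,4,5,12,9,10,11,8,14,15,16]
arr[mid]=12>9: swap arr[5],arr[12]; hi=11 → [1,2,3,4,5,16,9,10,11,8,14,15,12]
arr[mid]=16>9: swap arr[5],arr[11]; hi=10 → [1,2,3,4,5,15,9,10,11,8,14,16,12]
arr[mid]=15>9: swap arr[5],arr[10]; hi=9 → [1,2,3,4,5,14,9,10,11,8,15,16,12]
arr[mid]=14>9: swap arr[5],arr[9]; hi=8 → [1,2,3,4,5,8,9,10,11,14,15,16,12]
arr[mid]=8<9: swap arr[5],arr[5]; lo=6,mid=6 → [1,2,3,4,5,8,9,10,11,14,15,16,12]
arr[mid]=9=9: mid=7
arr[mid]=10>9: swap arr[7],arr[8]; hi=7 → [1,2,3,4,5,8,9,11,10,14,15,16,12]
arr[mid]=11>9: swap arr[7],arr[7]; hi=6 → [1,2,3,4,5,8,9,11,10,14,15,16,12]
end: lo=6, hi=6; arr = [1,2,3,4,5,8,9,11,10,14,15,16,12]

[1,2,3,4,5,8,9,11,10,14,15,16,12]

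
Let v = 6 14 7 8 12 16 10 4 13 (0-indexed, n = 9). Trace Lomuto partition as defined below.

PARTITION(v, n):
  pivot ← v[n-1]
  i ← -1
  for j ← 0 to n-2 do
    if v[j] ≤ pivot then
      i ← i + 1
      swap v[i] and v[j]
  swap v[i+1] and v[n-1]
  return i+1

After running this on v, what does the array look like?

6 7 8 12 10 4 13 16 14

pivot = v[8] = 13; i = -1
j=0: v[0]=6 ≤ 13 → i=0, swap v[0],v[0] (no change) → 6 14 7 8 12 16 10 4 13
j=1: v[1]=14 > 13 → no swap
j=2: v[2]=7 ≤ 13 → i=1, swap v[1],v[2] → 6 7 14 8 12 16 10 4 13
j=3: v[3]=8 ≤ 13 → i=2, swap v[2],v[3] → 6 7 8 14 12 16 10 4 13
j=4: v[4]=12 ≤ 13 → i=3, swap v[3],v[4] → 6 7 8 12 14 16 10 4 13
j=5: v[5]=16 > 13 → no swap
j=6: v[6]=10 ≤ 13 → i=4, swap v[4],v[6] → 6 7 8 12 10 16 14 4 13
j=7: v[7]=4 ≤ 13 → i=5, swap v[5],v[7] → 6 7 8 12 10 4 14 16 13
final swap v[6],v[8] → 6 7 8 12 10 4 13 16 14; return 6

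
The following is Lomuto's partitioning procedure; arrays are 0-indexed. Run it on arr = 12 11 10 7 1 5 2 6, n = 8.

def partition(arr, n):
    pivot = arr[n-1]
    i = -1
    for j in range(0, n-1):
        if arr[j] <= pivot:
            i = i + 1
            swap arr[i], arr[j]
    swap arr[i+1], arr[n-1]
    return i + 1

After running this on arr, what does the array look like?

pivot=6, i=-1
j=0: 12>6, skip
j=1: 11>6, skip
j=2: 10>6, skip
j=3: 7>6, skip
j=4: 1≤6, i=0, swap(0,4) ⇒ 1 11 10 7 12 5 2 6
j=5: 5≤6, i=1, swap(1,5) ⇒ 1 5 10 7 12 11 2 6
j=6: 2≤6, i=2, swap(2,6) ⇒ 1 5 2 7 12 11 10 6
swap(3,7) ⇒ 1 5 2 6 12 11 10 7; return 3

1 5 2 6 12 11 10 7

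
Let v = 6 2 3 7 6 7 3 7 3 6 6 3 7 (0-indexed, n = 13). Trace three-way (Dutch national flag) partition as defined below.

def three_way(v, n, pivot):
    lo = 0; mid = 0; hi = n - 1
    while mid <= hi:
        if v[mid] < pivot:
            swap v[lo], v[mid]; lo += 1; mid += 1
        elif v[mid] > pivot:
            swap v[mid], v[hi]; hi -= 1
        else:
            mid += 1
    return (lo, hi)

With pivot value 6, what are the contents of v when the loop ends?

2 3 3 3 3 6 6 6 6 7 7 7 7

lo=0 mid=0 hi=12
6=6: mid=1
2<6: swap(0,1), lo=1 mid=2 ⇒ 2 6 3 7 6 7 3 7 3 6 6 3 7
3<6: swap(1,2), lo=2 mid=3 ⇒ 2 3 6 7 6 7 3 7 3 6 6 3 7
7>6: swap(3,12), hi=11 ⇒ 2 3 6 7 6 7 3 7 3 6 6 3 7
7>6: swap(3,11), hi=10 ⇒ 2 3 6 3 6 7 3 7 3 6 6 7 7
3<6: swap(2,3), lo=3 mid=4 ⇒ 2 3 3 6 6 7 3 7 3 6 6 7 7
6=6: mid=5
7>6: swap(5,10), hi=9 ⇒ 2 3 3 6 6 6 3 7 3 6 7 7 7
6=6: mid=6
3<6: swap(3,6), lo=4 mid=7 ⇒ 2 3 3 3 6 6 6 7 3 6 7 7 7
7>6: swap(7,9), hi=8 ⇒ 2 3 3 3 6 6 6 6 3 7 7 7 7
6=6: mid=8
3<6: swap(4,8), lo=5 mid=9 ⇒ 2 3 3 3 3 6 6 6 6 7 7 7 7
done. lo=5 hi=8; v=2 3 3 3 3 6 6 6 6 7 7 7 7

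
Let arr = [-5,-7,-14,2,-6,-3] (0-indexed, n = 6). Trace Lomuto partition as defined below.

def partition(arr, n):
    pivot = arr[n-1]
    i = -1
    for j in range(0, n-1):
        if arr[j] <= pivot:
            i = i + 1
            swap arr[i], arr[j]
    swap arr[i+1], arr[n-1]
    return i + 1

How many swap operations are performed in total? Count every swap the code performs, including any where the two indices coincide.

pivot=-3, i=-1
j=0: -5≤-3, i=0, swap(0,0) ⇒ [-5,-7,-14,2,-6,-3]
j=1: -7≤-3, i=1, swap(1,1) ⇒ [-5,-7,-14,2,-6,-3]
j=2: -14≤-3, i=2, swap(2,2) ⇒ [-5,-7,-14,2,-6,-3]
j=3: 2>-3, skip
j=4: -6≤-3, i=3, swap(3,4) ⇒ [-5,-7,-14,-6,2,-3]
swap(4,5) ⇒ [-5,-7,-14,-6,-3,2]; return 4

5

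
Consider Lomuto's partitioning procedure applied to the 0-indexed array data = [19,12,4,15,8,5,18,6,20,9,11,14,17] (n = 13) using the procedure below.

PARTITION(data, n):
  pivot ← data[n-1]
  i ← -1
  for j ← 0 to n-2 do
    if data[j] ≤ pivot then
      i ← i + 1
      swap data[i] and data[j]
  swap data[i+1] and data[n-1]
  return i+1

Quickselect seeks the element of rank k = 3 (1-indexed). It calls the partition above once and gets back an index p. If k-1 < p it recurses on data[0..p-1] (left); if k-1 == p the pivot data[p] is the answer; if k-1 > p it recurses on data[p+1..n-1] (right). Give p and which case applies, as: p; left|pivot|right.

9; left

pivot = data[12] = 17; i = -1
j=0: data[0]=19 > 17 → no swap
j=1: data[1]=12 ≤ 17 → i=0, swap data[0],data[1] → [12,19,4,15,8,5,18,6,20,9,11,14,17]
j=2: data[2]=4 ≤ 17 → i=1, swap data[1],data[2] → [12,4,19,15,8,5,18,6,20,9,11,14,17]
j=3: data[3]=15 ≤ 17 → i=2, swap data[2],data[3] → [12,4,15,19,8,5,18,6,20,9,11,14,17]
j=4: data[4]=8 ≤ 17 → i=3, swap data[3],data[4] → [12,4,15,8,19,5,18,6,20,9,11,14,17]
j=5: data[5]=5 ≤ 17 → i=4, swap data[4],data[5] → [12,4,15,8,5,19,18,6,20,9,11,14,17]
j=6: data[6]=18 > 17 → no swap
j=7: data[7]=6 ≤ 17 → i=5, swap data[5],data[7] → [12,4,15,8,5,6,18,19,20,9,11,14,17]
j=8: data[8]=20 > 17 → no swap
j=9: data[9]=9 ≤ 17 → i=6, swap data[6],data[9] → [12,4,15,8,5,6,9,19,20,18,11,14,17]
j=10: data[10]=11 ≤ 17 → i=7, swap data[7],data[10] → [12,4,15,8,5,6,9,11,20,18,19,14,17]
j=11: data[11]=14 ≤ 17 → i=8, swap data[8],data[11] → [12,4,15,8,5,6,9,11,14,18,19,20,17]
final swap data[9],data[12] → [12,4,15,8,5,6,9,11,14,17,19,20,18]; return 9
p = 9; k-1 = 2 < 9 ⇒ left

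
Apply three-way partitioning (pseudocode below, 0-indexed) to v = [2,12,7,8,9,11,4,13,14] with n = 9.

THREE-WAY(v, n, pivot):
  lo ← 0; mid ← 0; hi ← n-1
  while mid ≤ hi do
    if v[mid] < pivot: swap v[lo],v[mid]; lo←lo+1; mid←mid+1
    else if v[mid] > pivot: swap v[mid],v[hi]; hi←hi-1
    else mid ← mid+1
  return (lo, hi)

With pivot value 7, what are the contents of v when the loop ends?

lo=0 mid=0 hi=8
2<7: swap(0,0), lo=1 mid=1 ⇒ [2,12,7,8,9,11,4,13,14]
12>7: swap(1,8), hi=7 ⇒ [2,14,7,8,9,11,4,13,12]
14>7: swap(1,7), hi=6 ⇒ [2,13,7,8,9,11,4,14,12]
13>7: swap(1,6), hi=5 ⇒ [2,4,7,8,9,11,13,14,12]
4<7: swap(1,1), lo=2 mid=2 ⇒ [2,4,7,8,9,11,13,14,12]
7=7: mid=3
8>7: swap(3,5), hi=4 ⇒ [2,4,7,11,9,8,13,14,12]
11>7: swap(3,4), hi=3 ⇒ [2,4,7,9,11,8,13,14,12]
9>7: swap(3,3), hi=2 ⇒ [2,4,7,9,11,8,13,14,12]
done. lo=2 hi=2; v=[2,4,7,9,11,8,13,14,12]

[2,4,7,9,11,8,13,14,12]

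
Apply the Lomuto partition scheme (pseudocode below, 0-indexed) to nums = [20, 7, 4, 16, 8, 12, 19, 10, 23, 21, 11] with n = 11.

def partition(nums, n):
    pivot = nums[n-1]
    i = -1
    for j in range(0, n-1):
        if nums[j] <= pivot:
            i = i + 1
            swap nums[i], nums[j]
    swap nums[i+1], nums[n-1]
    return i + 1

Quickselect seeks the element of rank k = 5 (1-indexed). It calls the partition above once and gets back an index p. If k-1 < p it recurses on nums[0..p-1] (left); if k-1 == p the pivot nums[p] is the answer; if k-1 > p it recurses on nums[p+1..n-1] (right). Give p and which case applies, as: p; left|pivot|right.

4; pivot

pivot = nums[10] = 11; i = -1
j=0: nums[0]=20 > 11 → no swap
j=1: nums[1]=7 ≤ 11 → i=0, swap nums[0],nums[1] → [7, 20, 4, 16, 8, 12, 19, 10, 23, 21, 11]
j=2: nums[2]=4 ≤ 11 → i=1, swap nums[1],nums[2] → [7, 4, 20, 16, 8, 12, 19, 10, 23, 21, 11]
j=3: nums[3]=16 > 11 → no swap
j=4: nums[4]=8 ≤ 11 → i=2, swap nums[2],nums[4] → [7, 4, 8, 16, 20, 12, 19, 10, 23, 21, 11]
j=5: nums[5]=12 > 11 → no swap
j=6: nums[6]=19 > 11 → no swap
j=7: nums[7]=10 ≤ 11 → i=3, swap nums[3],nums[7] → [7, 4, 8, 10, 20, 12, 19, 16, 23, 21, 11]
j=8: nums[8]=23 > 11 → no swap
j=9: nums[9]=21 > 11 → no swap
final swap nums[4],nums[10] → [7, 4, 8, 10, 11, 12, 19, 16, 23, 21, 20]; return 4
p = 4; k-1 = 4 == 4 ⇒ pivot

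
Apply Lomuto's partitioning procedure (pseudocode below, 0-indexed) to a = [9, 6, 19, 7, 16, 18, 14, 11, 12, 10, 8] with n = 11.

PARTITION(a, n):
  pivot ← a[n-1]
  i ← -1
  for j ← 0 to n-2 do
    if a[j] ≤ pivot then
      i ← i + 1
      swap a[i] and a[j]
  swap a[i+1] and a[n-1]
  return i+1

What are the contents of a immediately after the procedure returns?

pivot=8, i=-1
j=0: 9>8, skip
j=1: 6≤8, i=0, swap(0,1) ⇒ [6, 9, 19, 7, 16, 18, 14, 11, 12, 10, 8]
j=2: 19>8, skip
j=3: 7≤8, i=1, swap(1,3) ⇒ [6, 7, 19, 9, 16, 18, 14, 11, 12, 10, 8]
j=4: 16>8, skip
j=5: 18>8, skip
j=6: 14>8, skip
j=7: 11>8, skip
j=8: 12>8, skip
j=9: 10>8, skip
swap(2,10) ⇒ [6, 7, 8, 9, 16, 18, 14, 11, 12, 10, 19]; return 2

[6, 7, 8, 9, 16, 18, 14, 11, 12, 10, 19]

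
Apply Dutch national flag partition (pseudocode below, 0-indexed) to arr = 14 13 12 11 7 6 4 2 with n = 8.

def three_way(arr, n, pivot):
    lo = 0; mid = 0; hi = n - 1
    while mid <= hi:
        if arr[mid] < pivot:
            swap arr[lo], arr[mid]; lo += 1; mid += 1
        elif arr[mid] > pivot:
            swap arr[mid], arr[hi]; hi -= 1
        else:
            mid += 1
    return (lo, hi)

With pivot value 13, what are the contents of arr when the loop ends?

2 12 11 7 6 4 13 14

lo=0 mid=0 hi=7
14>13: swap(0,7), hi=6 ⇒ 2 13 12 11 7 6 4 14
2<13: swap(0,0), lo=1 mid=1 ⇒ 2 13 12 11 7 6 4 14
13=13: mid=2
12<13: swap(1,2), lo=2 mid=3 ⇒ 2 12 13 11 7 6 4 14
11<13: swap(2,3), lo=3 mid=4 ⇒ 2 12 11 13 7 6 4 14
7<13: swap(3,4), lo=4 mid=5 ⇒ 2 12 11 7 13 6 4 14
6<13: swap(4,5), lo=5 mid=6 ⇒ 2 12 11 7 6 13 4 14
4<13: swap(5,6), lo=6 mid=7 ⇒ 2 12 11 7 6 4 13 14
done. lo=6 hi=6; arr=2 12 11 7 6 4 13 14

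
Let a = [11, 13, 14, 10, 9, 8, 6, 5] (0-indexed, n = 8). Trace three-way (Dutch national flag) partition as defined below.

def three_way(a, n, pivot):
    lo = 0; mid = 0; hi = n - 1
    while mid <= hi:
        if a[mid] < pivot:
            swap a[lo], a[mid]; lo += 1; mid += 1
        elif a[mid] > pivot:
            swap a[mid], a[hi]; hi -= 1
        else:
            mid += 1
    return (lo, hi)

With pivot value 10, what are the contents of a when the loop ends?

[5, 6, 8, 9, 10, 14, 13, 11]

lo=0 mid=0 hi=7
11>10: swap(0,7), hi=6 ⇒ [5, 13, 14, 10, 9, 8, 6, 11]
5<10: swap(0,0), lo=1 mid=1 ⇒ [5, 13, 14, 10, 9, 8, 6, 11]
13>10: swap(1,6), hi=5 ⇒ [5, 6, 14, 10, 9, 8, 13, 11]
6<10: swap(1,1), lo=2 mid=2 ⇒ [5, 6, 14, 10, 9, 8, 13, 11]
14>10: swap(2,5), hi=4 ⇒ [5, 6, 8, 10, 9, 14, 13, 11]
8<10: swap(2,2), lo=3 mid=3 ⇒ [5, 6, 8, 10, 9, 14, 13, 11]
10=10: mid=4
9<10: swap(3,4), lo=4 mid=5 ⇒ [5, 6, 8, 9, 10, 14, 13, 11]
done. lo=4 hi=4; a=[5, 6, 8, 9, 10, 14, 13, 11]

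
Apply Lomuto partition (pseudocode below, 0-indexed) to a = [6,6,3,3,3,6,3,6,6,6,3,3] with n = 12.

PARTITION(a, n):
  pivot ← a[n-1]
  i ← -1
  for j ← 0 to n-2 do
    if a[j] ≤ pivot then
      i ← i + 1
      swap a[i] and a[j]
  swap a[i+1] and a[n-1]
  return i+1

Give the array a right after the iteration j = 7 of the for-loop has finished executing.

[3,3,3,3,6,6,6,6,6,6,3,3]

pivot=3, i=-1
j=0: 6>3, skip
j=1: 6>3, skip
j=2: 3≤3, i=0, swap(0,2) ⇒ [3,6,6,3,3,6,3,6,6,6,3,3]
j=3: 3≤3, i=1, swap(1,3) ⇒ [3,3,6,6,3,6,3,6,6,6,3,3]
j=4: 3≤3, i=2, swap(2,4) ⇒ [3,3,3,6,6,6,3,6,6,6,3,3]
j=5: 6>3, skip
j=6: 3≤3, i=3, swap(3,6) ⇒ [3,3,3,3,6,6,6,6,6,6,3,3]
j=7: 6>3, skip
(after j=7) a = [3,3,3,3,6,6,6,6,6,6,3,3]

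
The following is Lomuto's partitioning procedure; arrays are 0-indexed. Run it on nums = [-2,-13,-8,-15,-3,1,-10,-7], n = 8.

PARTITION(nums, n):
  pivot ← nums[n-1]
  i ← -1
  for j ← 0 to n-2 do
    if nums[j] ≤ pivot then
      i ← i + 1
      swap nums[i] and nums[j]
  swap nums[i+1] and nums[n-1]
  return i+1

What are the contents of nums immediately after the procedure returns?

[-13,-8,-15,-10,-7,1,-2,-3]

pivot=-7, i=-1
j=0: -2>-7, skip
j=1: -13≤-7, i=0, swap(0,1) ⇒ [-13,-2,-8,-15,-3,1,-10,-7]
j=2: -8≤-7, i=1, swap(1,2) ⇒ [-13,-8,-2,-15,-3,1,-10,-7]
j=3: -15≤-7, i=2, swap(2,3) ⇒ [-13,-8,-15,-2,-3,1,-10,-7]
j=4: -3>-7, skip
j=5: 1>-7, skip
j=6: -10≤-7, i=3, swap(3,6) ⇒ [-13,-8,-15,-10,-3,1,-2,-7]
swap(4,7) ⇒ [-13,-8,-15,-10,-7,1,-2,-3]; return 4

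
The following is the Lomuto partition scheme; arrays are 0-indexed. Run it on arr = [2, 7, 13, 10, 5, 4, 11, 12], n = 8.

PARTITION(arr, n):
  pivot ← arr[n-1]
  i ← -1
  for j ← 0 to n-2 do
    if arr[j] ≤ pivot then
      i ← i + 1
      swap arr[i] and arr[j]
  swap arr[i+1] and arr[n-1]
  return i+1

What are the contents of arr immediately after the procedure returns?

pivot=12, i=-1
j=0: 2≤12, i=0, swap(0,0) ⇒ [2, 7, 13, 10, 5, 4, 11, 12]
j=1: 7≤12, i=1, swap(1,1) ⇒ [2, 7, 13, 10, 5, 4, 11, 12]
j=2: 13>12, skip
j=3: 10≤12, i=2, swap(2,3) ⇒ [2, 7, 10, 13, 5, 4, 11, 12]
j=4: 5≤12, i=3, swap(3,4) ⇒ [2, 7, 10, 5, 13, 4, 11, 12]
j=5: 4≤12, i=4, swap(4,5) ⇒ [2, 7, 10, 5, 4, 13, 11, 12]
j=6: 11≤12, i=5, swap(5,6) ⇒ [2, 7, 10, 5, 4, 11, 13, 12]
swap(6,7) ⇒ [2, 7, 10, 5, 4, 11, 12, 13]; return 6

[2, 7, 10, 5, 4, 11, 12, 13]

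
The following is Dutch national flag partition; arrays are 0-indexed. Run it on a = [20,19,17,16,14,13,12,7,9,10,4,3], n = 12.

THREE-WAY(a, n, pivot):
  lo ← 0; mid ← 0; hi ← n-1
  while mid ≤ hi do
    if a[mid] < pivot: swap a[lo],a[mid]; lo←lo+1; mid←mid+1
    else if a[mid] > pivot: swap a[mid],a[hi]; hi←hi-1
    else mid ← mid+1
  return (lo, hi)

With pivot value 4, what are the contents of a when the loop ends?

[3,4,16,14,13,12,7,9,10,17,19,20]

lo=0 mid=0 hi=11
20>4: swap(0,11), hi=10 ⇒ [3,19,17,16,14,13,12,7,9,10,4,20]
3<4: swap(0,0), lo=1 mid=1 ⇒ [3,19,17,16,14,13,12,7,9,10,4,20]
19>4: swap(1,10), hi=9 ⇒ [3,4,17,16,14,13,12,7,9,10,19,20]
4=4: mid=2
17>4: swap(2,9), hi=8 ⇒ [3,4,10,16,14,13,12,7,9,17,19,20]
10>4: swap(2,8), hi=7 ⇒ [3,4,9,16,14,13,12,7,10,17,19,20]
9>4: swap(2,7), hi=6 ⇒ [3,4,7,16,14,13,12,9,10,17,19,20]
7>4: swap(2,6), hi=5 ⇒ [3,4,12,16,14,13,7,9,10,17,19,20]
12>4: swap(2,5), hi=4 ⇒ [3,4,13,16,14,12,7,9,10,17,19,20]
13>4: swap(2,4), hi=3 ⇒ [3,4,14,16,13,12,7,9,10,17,19,20]
14>4: swap(2,3), hi=2 ⇒ [3,4,16,14,13,12,7,9,10,17,19,20]
16>4: swap(2,2), hi=1 ⇒ [3,4,16,14,13,12,7,9,10,17,19,20]
done. lo=1 hi=1; a=[3,4,16,14,13,12,7,9,10,17,19,20]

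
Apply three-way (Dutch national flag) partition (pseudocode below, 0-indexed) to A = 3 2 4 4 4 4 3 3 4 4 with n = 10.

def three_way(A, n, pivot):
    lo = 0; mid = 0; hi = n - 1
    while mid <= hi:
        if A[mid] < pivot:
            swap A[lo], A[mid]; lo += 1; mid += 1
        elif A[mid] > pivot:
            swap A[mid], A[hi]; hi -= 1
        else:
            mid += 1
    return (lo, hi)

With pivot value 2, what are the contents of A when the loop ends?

2 4 4 4 4 3 3 4 4 3

lo=0 mid=0 hi=9
3>2: swap(0,9), hi=8 ⇒ 4 2 4 4 4 4 3 3 4 3
4>2: swap(0,8), hi=7 ⇒ 4 2 4 4 4 4 3 3 4 3
4>2: swap(0,7), hi=6 ⇒ 3 2 4 4 4 4 3 4 4 3
3>2: swap(0,6), hi=5 ⇒ 3 2 4 4 4 4 3 4 4 3
3>2: swap(0,5), hi=4 ⇒ 4 2 4 4 4 3 3 4 4 3
4>2: swap(0,4), hi=3 ⇒ 4 2 4 4 4 3 3 4 4 3
4>2: swap(0,3), hi=2 ⇒ 4 2 4 4 4 3 3 4 4 3
4>2: swap(0,2), hi=1 ⇒ 4 2 4 4 4 3 3 4 4 3
4>2: swap(0,1), hi=0 ⇒ 2 4 4 4 4 3 3 4 4 3
2=2: mid=1
done. lo=0 hi=0; A=2 4 4 4 4 3 3 4 4 3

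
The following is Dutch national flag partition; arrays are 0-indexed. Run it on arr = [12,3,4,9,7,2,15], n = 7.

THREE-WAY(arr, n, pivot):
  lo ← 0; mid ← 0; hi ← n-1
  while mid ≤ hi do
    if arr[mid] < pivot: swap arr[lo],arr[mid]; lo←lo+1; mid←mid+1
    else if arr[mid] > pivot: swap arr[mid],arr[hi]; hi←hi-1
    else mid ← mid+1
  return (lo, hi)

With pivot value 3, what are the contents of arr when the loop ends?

[2,3,9,7,4,15,12]

pivot = 3; lo=0, mid=0, hi=6
arr[mid]=12>3: swap arr[0],arr[6]; hi=5 → [15,3,4,9,7,2,12]
arr[mid]=15>3: swap arr[0],arr[5]; hi=4 → [2,3,4,9,7,15,12]
arr[mid]=2<3: swap arr[0],arr[0]; lo=1,mid=1 → [2,3,4,9,7,15,12]
arr[mid]=3=3: mid=2
arr[mid]=4>3: swap arr[2],arr[4]; hi=3 → [2,3,7,9,4,15,12]
arr[mid]=7>3: swap arr[2],arr[3]; hi=2 → [2,3,9,7,4,15,12]
arr[mid]=9>3: swap arr[2],arr[2]; hi=1 → [2,3,9,7,4,15,12]
end: lo=1, hi=1; arr = [2,3,9,7,4,15,12]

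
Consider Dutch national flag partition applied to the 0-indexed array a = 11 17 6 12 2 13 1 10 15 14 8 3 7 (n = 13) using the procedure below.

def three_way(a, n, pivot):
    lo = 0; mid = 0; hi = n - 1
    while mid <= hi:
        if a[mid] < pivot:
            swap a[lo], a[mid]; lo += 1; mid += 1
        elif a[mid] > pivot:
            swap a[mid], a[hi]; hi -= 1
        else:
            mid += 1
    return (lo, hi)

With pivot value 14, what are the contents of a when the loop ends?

lo=0 mid=0 hi=12
11<14: swap(0,0), lo=1 mid=1 ⇒ 11 17 6 12 2 13 1 10 15 14 8 3 7
17>14: swap(1,12), hi=11 ⇒ 11 7 6 12 2 13 1 10 15 14 8 3 17
7<14: swap(1,1), lo=2 mid=2 ⇒ 11 7 6 12 2 13 1 10 15 14 8 3 17
6<14: swap(2,2), lo=3 mid=3 ⇒ 11 7 6 12 2 13 1 10 15 14 8 3 17
12<14: swap(3,3), lo=4 mid=4 ⇒ 11 7 6 12 2 13 1 10 15 14 8 3 17
2<14: swap(4,4), lo=5 mid=5 ⇒ 11 7 6 12 2 13 1 10 15 14 8 3 17
13<14: swap(5,5), lo=6 mid=6 ⇒ 11 7 6 12 2 13 1 10 15 14 8 3 17
1<14: swap(6,6), lo=7 mid=7 ⇒ 11 7 6 12 2 13 1 10 15 14 8 3 17
10<14: swap(7,7), lo=8 mid=8 ⇒ 11 7 6 12 2 13 1 10 15 14 8 3 17
15>14: swap(8,11), hi=10 ⇒ 11 7 6 12 2 13 1 10 3 14 8 15 17
3<14: swap(8,8), lo=9 mid=9 ⇒ 11 7 6 12 2 13 1 10 3 14 8 15 17
14=14: mid=10
8<14: swap(9,10), lo=10 mid=11 ⇒ 11 7 6 12 2 13 1 10 3 8 14 15 17
done. lo=10 hi=10; a=11 7 6 12 2 13 1 10 3 8 14 15 17

11 7 6 12 2 13 1 10 3 8 14 15 17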